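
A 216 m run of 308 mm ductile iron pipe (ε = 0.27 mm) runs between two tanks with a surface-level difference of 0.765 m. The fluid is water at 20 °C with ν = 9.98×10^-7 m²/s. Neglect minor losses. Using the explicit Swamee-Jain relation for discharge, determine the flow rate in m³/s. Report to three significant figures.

Swamee-Jain (Type II): Q = -0.965·√(gD⁵h_f/L)·ln[ε/(3.7D) + √(3.17ν²L/(gD³h_f))]
√(gD⁵h_f/L) = √(9.81·0.308⁵·0.765/216) = 0.009813
ε/(3.7D) = 2.37×10^-4; √(3.17ν²L/(gD³h_f)) = 5.58×10^-5
Q = -0.965·0.009813·ln(2.927×10^-4) = 0.07705 m³/s
Check: V = 1.03 m/s, Re = 3.19×10^5, f = 0.02016, h_f = 0.771 m ≈ 0.765 m ✓

Q ≈ 0.0771 m³/s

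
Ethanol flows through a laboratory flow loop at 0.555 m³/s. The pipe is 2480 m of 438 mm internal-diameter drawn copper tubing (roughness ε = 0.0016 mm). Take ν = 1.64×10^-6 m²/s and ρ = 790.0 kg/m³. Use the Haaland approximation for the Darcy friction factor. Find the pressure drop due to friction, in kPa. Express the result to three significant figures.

Δp ≈ 354 kPa

V = 4Q/(πD²) = 4·0.555/(π·0.438²) = 3.683 m/s
Re = VD/ν = 3.683·0.438/1.64×10^-6 = 9.84×10^5 → turbulent
ε/D = 0.0016/438 = 3.65×10^-6
Haaland: f = 0.01168
h_f = f(L/D)V²/(2g) = 0.01168·(2480/0.438)·3.683²/(2·9.81) = 45.73 m
Δp = ρg·h_f = 790.0·9.81·45.73 = 354.4 kPa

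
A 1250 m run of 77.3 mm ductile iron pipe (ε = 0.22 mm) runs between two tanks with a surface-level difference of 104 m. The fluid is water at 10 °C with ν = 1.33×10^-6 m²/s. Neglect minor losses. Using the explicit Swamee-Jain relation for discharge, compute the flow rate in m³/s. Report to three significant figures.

Swamee-Jain (Type II): Q = -0.965·√(gD⁵h_f/L)·ln[ε/(3.7D) + √(3.17ν²L/(gD³h_f))]
√(gD⁵h_f/L) = √(9.81·0.0773⁵·104/1250) = 0.001501
ε/(3.7D) = 7.69×10^-4; √(3.17ν²L/(gD³h_f)) = 1.22×10^-4
Q = -0.965·0.001501·ln(8.912×10^-4) = 0.01017 m³/s
Check: V = 2.17 m/s, Re = 1.26×10^5, f = 0.02709, h_f = 105 m ≈ 104 m ✓

Q ≈ 0.0102 m³/s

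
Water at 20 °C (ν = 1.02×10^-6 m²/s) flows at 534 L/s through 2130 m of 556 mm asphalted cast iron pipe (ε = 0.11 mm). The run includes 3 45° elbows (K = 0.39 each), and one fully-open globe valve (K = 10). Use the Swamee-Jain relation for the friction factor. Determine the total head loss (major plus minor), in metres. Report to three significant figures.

V = 4Q/(πD²) = 2.199 m/s; V²/2g = 0.2465 m
Re = 1.20×10^6, ε/D = 1.98×10^-4 → f = 0.01460 (Swamee-Jain)
Major: h_f = f(L/D)·V²/2g = 0.01460·3831·0.2465 = 13.79 m
Minor: ΣK = 11.2; h_m = ΣK·V²/2g = 2.754 m
Total H_L = 13.79 + 2.754 = 16.55 m

H_L ≈ 16.5 m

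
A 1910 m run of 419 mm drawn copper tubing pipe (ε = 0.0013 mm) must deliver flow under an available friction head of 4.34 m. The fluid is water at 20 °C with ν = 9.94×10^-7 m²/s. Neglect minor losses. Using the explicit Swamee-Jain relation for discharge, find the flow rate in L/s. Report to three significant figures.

Swamee-Jain (Type II): Q = -0.965·√(gD⁵h_f/L)·ln[ε/(3.7D) + √(3.17ν²L/(gD³h_f))]
√(gD⁵h_f/L) = √(9.81·0.419⁵·4.34/1910) = 0.01697
ε/(3.7D) = 8.39×10^-7; √(3.17ν²L/(gD³h_f)) = 4.37×10^-5
Q = -0.965·0.01697·ln(4.454×10^-5) = 0.1640 m³/s
Check: V = 1.19 m/s, Re = 5.01×10^5, f = 0.01313, h_f = 4.32 m ≈ 4.34 m ✓

Q ≈ 164 L/s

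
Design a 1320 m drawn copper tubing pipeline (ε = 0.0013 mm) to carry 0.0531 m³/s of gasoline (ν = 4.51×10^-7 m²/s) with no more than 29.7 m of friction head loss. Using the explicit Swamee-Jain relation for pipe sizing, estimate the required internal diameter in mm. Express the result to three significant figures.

D ≈ 167 mm

Swamee-Jain (Type III): D = 0.66·[ε^1.25·(LQ²/(gh_f))^4.75 + ν·Q^9.4·(L/(gh_f))^5.2]^0.04
LQ²/(gh_f) = 0.01277; L/(gh_f) = 4.531
Term 1 = ε^1.25·(…)^4.75 = 4.44×10^-17; Term 2 = ν·Q^9.4·(…)^5.2 = 1.21×10^-15
D = 0.66·(4.44×10^-17 + 1.21×10^-15)^0.04 = 0.1673 m = 167 mm
Check: V = 2.42 m/s, Re = 8.96×10^5, f = 0.01200, h_f = 28.2 m ≈ 29.7 m ✓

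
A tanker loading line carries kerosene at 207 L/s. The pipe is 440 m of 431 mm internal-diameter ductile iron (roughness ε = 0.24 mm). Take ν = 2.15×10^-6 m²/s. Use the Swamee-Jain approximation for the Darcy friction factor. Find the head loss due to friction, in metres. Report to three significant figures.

V = 4Q/(πD²) = 4·0.207/(π·0.431²) = 1.419 m/s
Re = VD/ν = 1.419·0.431/2.15×10^-6 = 2.84×10^5 → turbulent
ε/D = 0.24/431 = 5.57×10^-4
Swamee-Jain: f = 0.01871
h_f = f(L/D)V²/(2g) = 0.01871·(440/0.431)·1.419²/(2·9.81) = 1.960 m

h_f ≈ 1.96 m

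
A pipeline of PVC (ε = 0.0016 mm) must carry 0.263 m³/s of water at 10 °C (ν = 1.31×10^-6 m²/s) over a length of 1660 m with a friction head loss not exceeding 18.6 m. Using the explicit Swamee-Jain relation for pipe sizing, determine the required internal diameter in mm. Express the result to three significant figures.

Swamee-Jain (Type III): D = 0.66·[ε^1.25·(LQ²/(gh_f))^4.75 + ν·Q^9.4·(L/(gh_f))^5.2]^0.04
LQ²/(gh_f) = 0.6293; L/(gh_f) = 9.098
Term 1 = ε^1.25·(…)^4.75 = 6.30×10^-9; Term 2 = ν·Q^9.4·(…)^5.2 = 4.48×10^-7
D = 0.66·(6.30×10^-9 + 4.48×10^-7)^0.04 = 0.3680 m = 368 mm
Check: V = 2.47 m/s, Re = 6.95×10^5, f = 0.01244, h_f = 17.5 m ≈ 18.6 m ✓

D ≈ 368 mm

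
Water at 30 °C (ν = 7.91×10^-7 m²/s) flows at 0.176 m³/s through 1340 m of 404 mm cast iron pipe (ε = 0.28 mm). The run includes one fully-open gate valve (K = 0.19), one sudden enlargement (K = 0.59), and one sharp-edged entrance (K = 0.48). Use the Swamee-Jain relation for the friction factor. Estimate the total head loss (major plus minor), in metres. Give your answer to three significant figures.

V = 4Q/(πD²) = 1.373 m/s; V²/2g = 0.09608 m
Re = 7.01×10^5, ε/D = 6.93×10^-4 → f = 0.01866 (Swamee-Jain)
Major: h_f = f(L/D)·V²/2g = 0.01866·3317·0.09608 = 5.947 m
Minor: ΣK = 1.26; h_m = ΣK·V²/2g = 0.1211 m
Total H_L = 5.947 + 0.1211 = 6.068 m

H_L ≈ 6.07 m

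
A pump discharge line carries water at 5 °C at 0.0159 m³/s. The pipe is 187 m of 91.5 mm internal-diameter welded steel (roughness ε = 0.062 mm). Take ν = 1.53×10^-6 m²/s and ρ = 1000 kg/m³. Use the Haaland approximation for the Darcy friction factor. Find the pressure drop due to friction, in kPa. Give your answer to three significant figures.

Δp ≈ 120 kPa

V = 4Q/(πD²) = 4·0.0159/(π·0.0915²) = 2.418 m/s
Re = VD/ν = 2.418·0.0915/1.53×10^-6 = 1.45×10^5 → turbulent
ε/D = 0.062/91.5 = 6.78×10^-4
Haaland: f = 0.02003
h_f = f(L/D)V²/(2g) = 0.02003·(187/0.0915)·2.418²/(2·9.81) = 12.20 m
Δp = ρg·h_f = 1000·9.81·12.20 = 119.7 kPa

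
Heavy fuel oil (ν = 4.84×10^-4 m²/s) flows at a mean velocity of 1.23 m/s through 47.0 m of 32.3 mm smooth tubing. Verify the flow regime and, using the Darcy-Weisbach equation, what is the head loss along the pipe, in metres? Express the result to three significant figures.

h_f ≈ 87.5 m

Re = VD/ν = 1.23·0.03230/4.84×10^-4 = 82.1 → laminar (Re < 2300)
f = 64/Re = 0.7797
h_f = f(L/D)V²/(2g) = 0.7797·(47.0/0.03230)·1.23²/(2·9.81) = 87.48 m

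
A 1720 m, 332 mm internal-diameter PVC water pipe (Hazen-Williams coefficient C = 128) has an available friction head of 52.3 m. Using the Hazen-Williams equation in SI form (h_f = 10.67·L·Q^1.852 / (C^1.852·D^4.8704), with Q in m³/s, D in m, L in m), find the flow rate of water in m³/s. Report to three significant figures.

Rearranging: Q = [h_f·C^1.852·D^4.8704 / (10.67·L)]^(1/1.852)
Q = [52.3·128^1.852·0.332^4.8704 / (10.67·1720)]^0.540 = 0.2976 m³/s

Q ≈ 0.298 m³/s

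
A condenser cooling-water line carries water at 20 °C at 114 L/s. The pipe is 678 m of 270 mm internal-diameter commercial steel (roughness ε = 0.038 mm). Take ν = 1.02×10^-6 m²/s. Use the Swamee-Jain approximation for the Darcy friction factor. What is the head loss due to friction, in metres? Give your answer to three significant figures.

V = 4Q/(πD²) = 4·0.114/(π·0.270²) = 1.991 m/s
Re = VD/ν = 1.991·0.270/1.02×10^-6 = 5.27×10^5 → turbulent
ε/D = 0.038/270 = 1.41×10^-4
Swamee-Jain: f = 0.01484
h_f = f(L/D)V²/(2g) = 0.01484·(678/0.270)·1.991²/(2·9.81) = 7.531 m

h_f ≈ 7.53 m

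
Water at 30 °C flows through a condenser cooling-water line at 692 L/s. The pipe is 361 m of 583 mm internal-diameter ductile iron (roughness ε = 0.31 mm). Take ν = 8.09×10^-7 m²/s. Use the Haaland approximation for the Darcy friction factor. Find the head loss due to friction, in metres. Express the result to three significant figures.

V = 4Q/(πD²) = 4·0.692/(π·0.583²) = 2.592 m/s
Re = VD/ν = 2.592·0.583/8.09×10^-7 = 1.87×10^6 → turbulent
ε/D = 0.31/583 = 5.32×10^-4
Haaland: f = 0.01720
h_f = f(L/D)V²/(2g) = 0.01720·(361/0.583)·2.592²/(2·9.81) = 3.647 m

h_f ≈ 3.65 m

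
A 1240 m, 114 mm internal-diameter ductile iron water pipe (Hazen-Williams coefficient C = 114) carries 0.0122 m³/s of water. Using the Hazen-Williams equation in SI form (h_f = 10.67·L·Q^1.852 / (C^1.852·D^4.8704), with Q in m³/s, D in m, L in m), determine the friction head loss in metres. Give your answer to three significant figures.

h_f ≈ 23.0 m

h_f = 10.67·1240·0.0122^1.852 / (114^1.852·0.114^4.8704) = 22.98 m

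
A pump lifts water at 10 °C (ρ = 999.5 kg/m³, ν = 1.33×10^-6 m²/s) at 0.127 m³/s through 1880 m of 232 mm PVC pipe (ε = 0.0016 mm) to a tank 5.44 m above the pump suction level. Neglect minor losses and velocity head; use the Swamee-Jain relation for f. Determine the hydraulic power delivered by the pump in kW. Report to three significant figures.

V = 4Q/(πD²) = 3.004 m/s; Re = 5.24×10^5; ε/D = 6.90×10^-6; f = 0.01310
h_f = f(L/D)V²/2g = 48.82 m
Total head H = z + h_f = 5.44 + 48.82 = 54.26 m
P_hyd = ρgQH = 999.5·9.81·0.127·54.26 = 67.57 kW

P_hyd ≈ 67.6 kW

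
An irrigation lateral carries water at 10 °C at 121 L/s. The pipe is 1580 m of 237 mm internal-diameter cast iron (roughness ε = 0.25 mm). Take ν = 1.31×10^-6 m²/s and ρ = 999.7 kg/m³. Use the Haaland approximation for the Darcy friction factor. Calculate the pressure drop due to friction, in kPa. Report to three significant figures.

V = 4Q/(πD²) = 4·0.121/(π·0.237²) = 2.743 m/s
Re = VD/ν = 2.743·0.237/1.31×10^-6 = 4.96×10^5 → turbulent
ε/D = 0.25/237 = 0.00105
Haaland: f = 0.02044
h_f = f(L/D)V²/(2g) = 0.02044·(1580/0.237)·2.743²/(2·9.81) = 52.25 m
Δp = ρg·h_f = 999.7·9.81·52.25 = 512.4 kPa

Δp ≈ 512 kPa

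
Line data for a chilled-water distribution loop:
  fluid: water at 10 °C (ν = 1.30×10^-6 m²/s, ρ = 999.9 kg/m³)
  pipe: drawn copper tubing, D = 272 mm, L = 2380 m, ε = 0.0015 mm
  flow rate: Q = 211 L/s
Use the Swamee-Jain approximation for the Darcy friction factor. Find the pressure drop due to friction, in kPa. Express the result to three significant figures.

Δp ≈ 708 kPa

V = 4Q/(πD²) = 4·0.211/(π·0.272²) = 3.631 m/s
Re = VD/ν = 3.631·0.272/1.30×10^-6 = 7.60×10^5 → turbulent
ε/D = 0.0015/272 = 5.51×10^-6
Swamee-Jain: f = 0.01228
h_f = f(L/D)V²/(2g) = 0.01228·(2380/0.272)·3.631²/(2·9.81) = 72.21 m
Δp = ρg·h_f = 999.9·9.81·72.21 = 708.3 kPa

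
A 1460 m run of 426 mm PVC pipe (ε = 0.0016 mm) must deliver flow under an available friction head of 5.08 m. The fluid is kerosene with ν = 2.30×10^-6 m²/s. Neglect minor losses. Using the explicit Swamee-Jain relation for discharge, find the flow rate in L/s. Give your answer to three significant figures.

Q ≈ 199 L/s

Swamee-Jain (Type II): Q = -0.965·√(gD⁵h_f/L)·ln[ε/(3.7D) + √(3.17ν²L/(gD³h_f))]
√(gD⁵h_f/L) = √(9.81·0.426⁵·5.08/1460) = 0.02188
ε/(3.7D) = 1.02×10^-6; √(3.17ν²L/(gD³h_f)) = 7.97×10^-5
Q = -0.965·0.02188·ln(8.073×10^-5) = 0.1990 m³/s
Check: V = 1.40 m/s, Re = 2.59×10^5, f = 0.01482, h_f = 5.05 m ≈ 5.08 m ✓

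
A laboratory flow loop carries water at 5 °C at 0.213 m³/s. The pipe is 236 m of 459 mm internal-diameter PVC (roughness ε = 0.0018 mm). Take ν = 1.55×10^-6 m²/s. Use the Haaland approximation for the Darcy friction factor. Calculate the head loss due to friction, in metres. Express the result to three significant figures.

V = 4Q/(πD²) = 4·0.213/(π·0.459²) = 1.287 m/s
Re = VD/ν = 1.287·0.459/1.55×10^-6 = 3.81×10^5 → turbulent
ε/D = 0.0018/459 = 3.92×10^-6
Haaland: f = 0.01376
h_f = f(L/D)V²/(2g) = 0.01376·(236/0.459)·1.287²/(2·9.81) = 0.5973 m

h_f ≈ 0.597 m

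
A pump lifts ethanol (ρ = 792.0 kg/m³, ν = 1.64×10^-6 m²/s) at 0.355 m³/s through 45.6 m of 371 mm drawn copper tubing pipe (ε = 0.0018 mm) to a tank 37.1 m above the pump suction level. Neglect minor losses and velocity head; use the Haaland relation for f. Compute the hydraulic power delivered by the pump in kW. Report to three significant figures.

V = 4Q/(πD²) = 3.284 m/s; Re = 7.43×10^5; ε/D = 4.85×10^-6; f = 0.01225
h_f = f(L/D)V²/2g = 0.8279 m
Total head H = z + h_f = 37.1 + 0.8279 = 37.93 m
P_hyd = ρgQH = 792.0·9.81·0.355·37.93 = 104.6 kW

P_hyd ≈ 105 kW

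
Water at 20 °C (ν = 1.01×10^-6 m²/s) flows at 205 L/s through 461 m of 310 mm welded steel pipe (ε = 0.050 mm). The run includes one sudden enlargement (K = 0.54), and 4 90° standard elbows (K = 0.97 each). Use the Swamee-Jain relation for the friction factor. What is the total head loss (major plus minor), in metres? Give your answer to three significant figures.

V = 4Q/(πD²) = 2.716 m/s; V²/2g = 0.3760 m
Re = 8.34×10^5, ε/D = 1.61×10^-4 → f = 0.01450 (Swamee-Jain)
Major: h_f = f(L/D)·V²/2g = 0.01450·1487·0.3760 = 8.110 m
Minor: ΣK = 4.42; h_m = ΣK·V²/2g = 1.662 m
Total H_L = 8.110 + 1.662 = 9.771 m

H_L ≈ 9.77 m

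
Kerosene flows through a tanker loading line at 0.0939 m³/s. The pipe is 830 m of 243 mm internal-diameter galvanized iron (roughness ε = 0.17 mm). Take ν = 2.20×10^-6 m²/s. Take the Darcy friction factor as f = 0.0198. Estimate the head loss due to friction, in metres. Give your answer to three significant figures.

h_f ≈ 14.1 m

V = 4Q/(πD²) = 4·0.0939/(π·0.243²) = 2.025 m/s
h_f = f(L/D)V²/(2g) = 0.01980·(830/0.243)·2.025²/(2·9.81) = 14.13 m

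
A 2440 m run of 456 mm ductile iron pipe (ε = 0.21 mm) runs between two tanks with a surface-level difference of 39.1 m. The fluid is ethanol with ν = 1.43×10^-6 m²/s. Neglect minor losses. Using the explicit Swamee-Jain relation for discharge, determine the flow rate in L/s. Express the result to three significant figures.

Swamee-Jain (Type II): Q = -0.965·√(gD⁵h_f/L)·ln[ε/(3.7D) + √(3.17ν²L/(gD³h_f))]
√(gD⁵h_f/L) = √(9.81·0.456⁵·39.1/2440) = 0.05567
ε/(3.7D) = 1.24×10^-4; √(3.17ν²L/(gD³h_f)) = 2.09×10^-5
Q = -0.965·0.05567·ln(1.453×10^-4) = 0.4747 m³/s
Check: V = 2.91 m/s, Re = 9.27×10^5, f = 0.01707, h_f = 39.3 m ≈ 39.1 m ✓

Q ≈ 475 L/s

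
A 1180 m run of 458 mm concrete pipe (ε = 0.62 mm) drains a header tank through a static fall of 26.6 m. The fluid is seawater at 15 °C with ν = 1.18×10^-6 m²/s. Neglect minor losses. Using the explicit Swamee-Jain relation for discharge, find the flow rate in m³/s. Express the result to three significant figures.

Swamee-Jain (Type II): Q = -0.965·√(gD⁵h_f/L)·ln[ε/(3.7D) + √(3.17ν²L/(gD³h_f))]
√(gD⁵h_f/L) = √(9.81·0.458⁵·26.6/1180) = 0.06676
ε/(3.7D) = 3.66×10^-4; √(3.17ν²L/(gD³h_f)) = 1.44×10^-5
Q = -0.965·0.06676·ln(3.803×10^-4) = 0.5073 m³/s
Check: V = 3.08 m/s, Re = 1.20×10^6, f = 0.02145, h_f = 26.7 m ≈ 26.6 m ✓

Q ≈ 0.507 m³/s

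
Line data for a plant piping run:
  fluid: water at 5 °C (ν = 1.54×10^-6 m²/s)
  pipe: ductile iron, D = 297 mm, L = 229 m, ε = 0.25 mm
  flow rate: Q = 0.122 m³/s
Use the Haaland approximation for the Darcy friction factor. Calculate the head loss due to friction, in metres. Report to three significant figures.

h_f ≈ 2.40 m

V = 4Q/(πD²) = 4·0.122/(π·0.297²) = 1.761 m/s
Re = VD/ν = 1.761·0.297/1.54×10^-6 = 3.40×10^5 → turbulent
ε/D = 0.25/297 = 8.42×10^-4
Haaland: f = 0.01972
h_f = f(L/D)V²/(2g) = 0.01972·(229/0.297)·1.761²/(2·9.81) = 2.404 m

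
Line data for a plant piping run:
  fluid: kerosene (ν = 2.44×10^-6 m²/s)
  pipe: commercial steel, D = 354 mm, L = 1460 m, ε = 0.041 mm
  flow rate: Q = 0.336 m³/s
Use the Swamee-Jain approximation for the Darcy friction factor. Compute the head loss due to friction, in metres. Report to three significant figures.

h_f ≈ 35.9 m

V = 4Q/(πD²) = 4·0.336/(π·0.354²) = 3.414 m/s
Re = VD/ν = 3.414·0.354/2.44×10^-6 = 4.95×10^5 → turbulent
ε/D = 0.041/354 = 1.16×10^-4
Swamee-Jain: f = 0.01466
h_f = f(L/D)V²/(2g) = 0.01466·(1460/0.354)·3.414²/(2·9.81) = 35.92 m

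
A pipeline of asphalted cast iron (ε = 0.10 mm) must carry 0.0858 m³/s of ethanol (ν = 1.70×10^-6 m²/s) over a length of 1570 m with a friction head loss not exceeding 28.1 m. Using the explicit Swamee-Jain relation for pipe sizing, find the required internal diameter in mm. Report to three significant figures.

D ≈ 232 mm

Swamee-Jain (Type III): D = 0.66·[ε^1.25·(LQ²/(gh_f))^4.75 + ν·Q^9.4·(L/(gh_f))^5.2]^0.04
LQ²/(gh_f) = 0.04193; L/(gh_f) = 5.695
Term 1 = ε^1.25·(…)^4.75 = 2.86×10^-12; Term 2 = ν·Q^9.4·(…)^5.2 = 1.36×10^-12
D = 0.66·(2.86×10^-12 + 1.36×10^-12)^0.04 = 0.2315 m = 232 mm
Check: V = 2.04 m/s, Re = 2.78×10^5, f = 0.01803, h_f = 25.9 m ≈ 28.1 m ✓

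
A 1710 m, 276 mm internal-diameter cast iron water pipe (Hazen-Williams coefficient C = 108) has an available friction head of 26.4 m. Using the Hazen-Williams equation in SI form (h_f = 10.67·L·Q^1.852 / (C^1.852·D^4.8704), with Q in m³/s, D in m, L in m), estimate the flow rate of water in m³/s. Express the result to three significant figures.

Q ≈ 0.107 m³/s

Rearranging: Q = [h_f·C^1.852·D^4.8704 / (10.67·L)]^(1/1.852)
Q = [26.4·108^1.852·0.276^4.8704 / (10.67·1710)]^0.540 = 0.1071 m³/s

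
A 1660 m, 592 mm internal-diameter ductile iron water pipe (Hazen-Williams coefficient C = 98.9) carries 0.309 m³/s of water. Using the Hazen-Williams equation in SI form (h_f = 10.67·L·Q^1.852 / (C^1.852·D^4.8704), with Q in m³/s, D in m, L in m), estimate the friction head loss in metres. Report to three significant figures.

h_f = 10.67·1660·0.309^1.852 / (98.9^1.852·0.592^4.8704) = 5.217 m

h_f ≈ 5.22 m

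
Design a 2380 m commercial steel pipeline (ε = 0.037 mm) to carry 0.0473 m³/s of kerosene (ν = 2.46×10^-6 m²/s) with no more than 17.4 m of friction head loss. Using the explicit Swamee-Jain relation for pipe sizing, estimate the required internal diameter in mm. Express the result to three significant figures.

D ≈ 218 mm

Swamee-Jain (Type III): D = 0.66·[ε^1.25·(LQ²/(gh_f))^4.75 + ν·Q^9.4·(L/(gh_f))^5.2]^0.04
LQ²/(gh_f) = 0.03119; L/(gh_f) = 13.94
Term 1 = ε^1.25·(…)^4.75 = 2.03×10^-13; Term 2 = ν·Q^9.4·(…)^5.2 = 7.68×10^-13
D = 0.66·(2.03×10^-13 + 7.68×10^-13)^0.04 = 0.2183 m = 218 mm
Check: V = 1.26 m/s, Re = 1.12×10^5, f = 0.01847, h_f = 16.4 m ≈ 17.4 m ✓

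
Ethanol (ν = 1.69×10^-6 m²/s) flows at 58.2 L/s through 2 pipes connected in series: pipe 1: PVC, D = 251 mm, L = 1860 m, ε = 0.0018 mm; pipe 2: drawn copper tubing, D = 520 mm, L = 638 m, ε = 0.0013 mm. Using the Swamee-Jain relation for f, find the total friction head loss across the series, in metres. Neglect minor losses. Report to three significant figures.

Pipe 1: V = 1.176 m/s, Re = 1.75×10^5, ε/D = 7.17×10^-6, f = 0.01601, h_1 = f(L/D)V²/2g = 8.366 m
Pipe 2: V = 0.2740 m/s, Re = 8.43×10^4, ε/D = 2.50×10^-6, f = 0.01853, h_2 = f(L/D)V²/2g = 0.08703 m
Series → Q common, losses add: H = Σh = 8.453 m

H ≈ 8.45 m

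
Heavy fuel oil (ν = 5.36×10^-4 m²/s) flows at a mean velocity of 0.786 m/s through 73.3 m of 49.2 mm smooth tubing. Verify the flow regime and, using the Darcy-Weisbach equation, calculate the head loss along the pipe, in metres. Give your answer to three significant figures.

Re = VD/ν = 0.786·0.04920/5.36×10^-4 = 72.1 → laminar (Re < 2300)
f = 64/Re = 0.8871
h_f = f(L/D)V²/(2g) = 0.8871·(73.3/0.04920)·0.786²/(2·9.81) = 41.61 m

h_f ≈ 41.6 m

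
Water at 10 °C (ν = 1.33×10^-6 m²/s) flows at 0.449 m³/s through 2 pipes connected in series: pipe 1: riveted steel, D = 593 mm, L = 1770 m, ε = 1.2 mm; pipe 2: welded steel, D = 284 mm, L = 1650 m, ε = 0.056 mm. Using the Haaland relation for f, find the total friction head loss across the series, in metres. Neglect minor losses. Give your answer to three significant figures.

Pipe 1: V = 1.626 m/s, Re = 7.25×10^5, ε/D = 0.00202, f = 0.02376, h_1 = f(L/D)V²/2g = 9.554 m
Pipe 2: V = 7.088 m/s, Re = 1.51×10^6, ε/D = 1.97×10^-4, f = 0.01430, h_2 = f(L/D)V²/2g = 212.8 m
Series → Q common, losses add: H = Σh = 222.3 m

H ≈ 222 m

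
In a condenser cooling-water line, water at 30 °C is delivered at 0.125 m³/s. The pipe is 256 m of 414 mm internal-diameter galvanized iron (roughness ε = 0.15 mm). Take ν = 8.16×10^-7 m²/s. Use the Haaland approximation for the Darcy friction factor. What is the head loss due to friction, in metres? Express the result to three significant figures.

V = 4Q/(πD²) = 4·0.125/(π·0.414²) = 0.9286 m/s
Re = VD/ν = 0.9286·0.414/8.16×10^-7 = 4.71×10^5 → turbulent
ε/D = 0.15/414 = 3.62×10^-4
Haaland: f = 0.01669
h_f = f(L/D)V²/(2g) = 0.01669·(256/0.414)·0.9286²/(2·9.81) = 0.4536 m

h_f ≈ 0.454 m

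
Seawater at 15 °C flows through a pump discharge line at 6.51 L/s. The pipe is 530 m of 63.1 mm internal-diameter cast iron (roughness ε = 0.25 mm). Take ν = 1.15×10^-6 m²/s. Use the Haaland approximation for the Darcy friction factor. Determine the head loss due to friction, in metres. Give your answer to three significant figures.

h_f ≈ 54.3 m

V = 4Q/(πD²) = 4·0.00651/(π·0.0631²) = 2.082 m/s
Re = VD/ν = 2.082·0.0631/1.15×10^-6 = 1.14×10^5 → turbulent
ε/D = 0.25/63.1 = 0.00396
Haaland: f = 0.02926
h_f = f(L/D)V²/(2g) = 0.02926·(530/0.0631)·2.082²/(2·9.81) = 54.28 m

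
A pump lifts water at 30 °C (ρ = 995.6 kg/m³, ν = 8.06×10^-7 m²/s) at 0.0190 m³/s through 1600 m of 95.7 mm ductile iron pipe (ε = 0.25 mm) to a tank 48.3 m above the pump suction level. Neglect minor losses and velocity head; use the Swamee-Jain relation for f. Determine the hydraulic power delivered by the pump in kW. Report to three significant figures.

V = 4Q/(πD²) = 2.641 m/s; Re = 3.14×10^5; ε/D = 0.00261; f = 0.02580
h_f = f(L/D)V²/2g = 153.4 m
Total head H = z + h_f = 48.3 + 153.4 = 201.7 m
P_hyd = ρgQH = 995.6·9.81·0.0190·201.7 = 37.43 kW

P_hyd ≈ 37.4 kW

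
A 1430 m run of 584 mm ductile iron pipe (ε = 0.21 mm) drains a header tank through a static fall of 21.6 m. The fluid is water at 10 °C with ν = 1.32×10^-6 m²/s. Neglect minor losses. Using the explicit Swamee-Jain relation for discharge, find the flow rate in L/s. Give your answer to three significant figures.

Q ≈ 882 L/s

Swamee-Jain (Type II): Q = -0.965·√(gD⁵h_f/L)·ln[ε/(3.7D) + √(3.17ν²L/(gD³h_f))]
√(gD⁵h_f/L) = √(9.81·0.584⁵·21.6/1430) = 0.1003
ε/(3.7D) = 9.72×10^-5; √(3.17ν²L/(gD³h_f)) = 1.37×10^-5
Q = -0.965·0.1003·ln(1.109×10^-4) = 0.8817 m³/s
Check: V = 3.29 m/s, Re = 1.46×10^6, f = 0.01606, h_f = 21.7 m ≈ 21.6 m ✓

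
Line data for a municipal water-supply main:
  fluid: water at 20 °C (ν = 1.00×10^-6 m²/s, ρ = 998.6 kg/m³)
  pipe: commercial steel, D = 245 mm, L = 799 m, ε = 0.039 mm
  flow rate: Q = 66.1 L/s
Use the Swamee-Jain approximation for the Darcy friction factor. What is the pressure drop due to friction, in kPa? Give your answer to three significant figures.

V = 4Q/(πD²) = 4·0.0661/(π·0.245²) = 1.402 m/s
Re = VD/ν = 1.402·0.245/1.00×10^-6 = 3.44×10^5 → turbulent
ε/D = 0.039/245 = 1.59×10^-4
Swamee-Jain: f = 0.01572
h_f = f(L/D)V²/(2g) = 0.01572·(799/0.245)·1.402²/(2·9.81) = 5.137 m
Δp = ρg·h_f = 998.6·9.81·5.137 = 50.32 kPa

Δp ≈ 50.3 kPa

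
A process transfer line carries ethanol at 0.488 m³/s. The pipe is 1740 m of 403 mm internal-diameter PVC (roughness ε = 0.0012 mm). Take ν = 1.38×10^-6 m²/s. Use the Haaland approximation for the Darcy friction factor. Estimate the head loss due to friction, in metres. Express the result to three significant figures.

h_f ≈ 36.8 m

V = 4Q/(πD²) = 4·0.488/(π·0.403²) = 3.826 m/s
Re = VD/ν = 3.826·0.403/1.38×10^-6 = 1.12×10^6 → turbulent
ε/D = 0.0012/403 = 2.98×10^-6
Haaland: f = 0.01143
h_f = f(L/D)V²/(2g) = 0.01143·(1740/0.403)·3.826²/(2·9.81) = 36.80 m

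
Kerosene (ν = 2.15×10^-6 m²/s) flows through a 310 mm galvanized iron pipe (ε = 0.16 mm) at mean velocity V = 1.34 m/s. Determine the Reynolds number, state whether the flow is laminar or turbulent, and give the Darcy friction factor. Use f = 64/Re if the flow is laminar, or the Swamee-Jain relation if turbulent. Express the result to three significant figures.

Re = VD/ν = 1.340·0.310/2.15×10^-6 = 1.93×10^5
Re > 4000 → turbulent; ε/D = 5.16×10^-4
Swamee-Jain: f = 0.01908

Re ≈ 1.93×10^5; turbulent; f ≈ 0.0191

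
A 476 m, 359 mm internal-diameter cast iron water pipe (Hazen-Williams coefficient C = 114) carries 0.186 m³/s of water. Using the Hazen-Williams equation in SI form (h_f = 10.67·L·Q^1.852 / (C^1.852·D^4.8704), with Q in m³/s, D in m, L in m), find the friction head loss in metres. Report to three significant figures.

h_f = 10.67·476·0.186^1.852 / (114^1.852·0.359^4.8704) = 5.133 m

h_f ≈ 5.13 m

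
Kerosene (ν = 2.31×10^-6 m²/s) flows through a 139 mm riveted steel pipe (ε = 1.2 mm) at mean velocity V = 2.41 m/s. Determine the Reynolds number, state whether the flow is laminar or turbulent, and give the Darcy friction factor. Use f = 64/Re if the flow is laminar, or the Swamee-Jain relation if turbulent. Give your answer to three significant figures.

Re ≈ 1.45×10^5; turbulent; f ≈ 0.0367

Re = VD/ν = 2.410·0.139/2.31×10^-6 = 1.45×10^5
Re > 4000 → turbulent; ε/D = 0.00863
Swamee-Jain: f = 0.03674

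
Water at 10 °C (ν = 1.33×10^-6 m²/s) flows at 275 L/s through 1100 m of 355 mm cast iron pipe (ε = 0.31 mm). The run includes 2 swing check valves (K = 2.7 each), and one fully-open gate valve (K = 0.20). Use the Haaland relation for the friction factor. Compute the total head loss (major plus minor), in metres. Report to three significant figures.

H_L ≈ 25.9 m

V = 4Q/(πD²) = 2.778 m/s; V²/2g = 0.3934 m
Re = 7.42×10^5, ε/D = 8.73×10^-4 → f = 0.01943 (Haaland)
Major: h_f = f(L/D)·V²/2g = 0.01943·3099·0.3934 = 23.69 m
Minor: ΣK = 5.60; h_m = ΣK·V²/2g = 2.203 m
Total H_L = 23.69 + 2.203 = 25.90 m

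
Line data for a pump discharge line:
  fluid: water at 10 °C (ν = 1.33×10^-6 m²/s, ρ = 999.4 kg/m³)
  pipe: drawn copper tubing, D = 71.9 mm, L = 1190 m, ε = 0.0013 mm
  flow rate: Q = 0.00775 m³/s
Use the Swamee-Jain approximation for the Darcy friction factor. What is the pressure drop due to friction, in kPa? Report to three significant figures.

V = 4Q/(πD²) = 4·0.00775/(π·0.0719²) = 1.909 m/s
Re = VD/ν = 1.909·0.0719/1.33×10^-6 = 1.03×10^5 → turbulent
ε/D = 0.0013/71.9 = 1.81×10^-5
Swamee-Jain: f = 0.01786
h_f = f(L/D)V²/(2g) = 0.01786·(1190/0.0719)·1.909²/(2·9.81) = 54.89 m
Δp = ρg·h_f = 999.4·9.81·54.89 = 538.1 kPa

Δp ≈ 538 kPa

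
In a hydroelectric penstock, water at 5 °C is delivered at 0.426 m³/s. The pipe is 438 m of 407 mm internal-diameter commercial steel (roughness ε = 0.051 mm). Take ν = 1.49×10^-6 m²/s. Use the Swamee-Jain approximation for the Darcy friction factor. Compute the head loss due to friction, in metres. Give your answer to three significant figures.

V = 4Q/(πD²) = 4·0.426/(π·0.407²) = 3.274 m/s
Re = VD/ν = 3.274·0.407/1.49×10^-6 = 8.94×10^5 → turbulent
ε/D = 0.051/407 = 1.25×10^-4
Swamee-Jain: f = 0.01398
h_f = f(L/D)V²/(2g) = 0.01398·(438/0.407)·3.274²/(2·9.81) = 8.224 m

h_f ≈ 8.22 m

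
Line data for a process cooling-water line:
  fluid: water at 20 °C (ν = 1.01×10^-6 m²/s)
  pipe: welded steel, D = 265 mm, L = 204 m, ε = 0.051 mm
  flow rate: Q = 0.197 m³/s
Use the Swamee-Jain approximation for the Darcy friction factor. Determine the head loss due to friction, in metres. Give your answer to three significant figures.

h_f ≈ 7.38 m

V = 4Q/(πD²) = 4·0.197/(π·0.265²) = 3.572 m/s
Re = VD/ν = 3.572·0.265/1.01×10^-6 = 9.37×10^5 → turbulent
ε/D = 0.051/265 = 1.92×10^-4
Swamee-Jain: f = 0.01474
h_f = f(L/D)V²/(2g) = 0.01474·(204/0.265)·3.572²/(2·9.81) = 7.380 m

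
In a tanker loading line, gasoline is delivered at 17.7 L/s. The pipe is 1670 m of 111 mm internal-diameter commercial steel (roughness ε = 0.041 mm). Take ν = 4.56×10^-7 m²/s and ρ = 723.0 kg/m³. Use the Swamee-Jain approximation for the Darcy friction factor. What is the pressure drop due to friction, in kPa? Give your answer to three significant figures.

Δp ≈ 310 kPa

V = 4Q/(πD²) = 4·0.0177/(π·0.111²) = 1.829 m/s
Re = VD/ν = 1.829·0.111/4.56×10^-7 = 4.45×10^5 → turbulent
ε/D = 0.041/111 = 3.69×10^-4
Swamee-Jain: f = 0.01702
h_f = f(L/D)V²/(2g) = 0.01702·(1670/0.111)·1.829²/(2·9.81) = 43.67 m
Δp = ρg·h_f = 723.0·9.81·43.67 = 309.8 kPa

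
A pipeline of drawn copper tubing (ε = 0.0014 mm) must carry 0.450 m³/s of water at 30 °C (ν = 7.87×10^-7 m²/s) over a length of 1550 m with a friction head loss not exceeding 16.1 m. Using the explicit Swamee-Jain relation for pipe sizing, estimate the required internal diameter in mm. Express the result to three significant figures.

D ≈ 448 mm

Swamee-Jain (Type III): D = 0.66·[ε^1.25·(LQ²/(gh_f))^4.75 + ν·Q^9.4·(L/(gh_f))^5.2]^0.04
LQ²/(gh_f) = 1.987; L/(gh_f) = 9.814
Term 1 = ε^1.25·(…)^4.75 = 1.26×10^-6; Term 2 = ν·Q^9.4·(…)^5.2 = 6.22×10^-5
D = 0.66·(1.26×10^-6 + 6.22×10^-5)^0.04 = 0.4484 m = 448 mm
Check: V = 2.85 m/s, Re = 1.62×10^6, f = 0.01082, h_f = 15.5 m ≈ 16.1 m ✓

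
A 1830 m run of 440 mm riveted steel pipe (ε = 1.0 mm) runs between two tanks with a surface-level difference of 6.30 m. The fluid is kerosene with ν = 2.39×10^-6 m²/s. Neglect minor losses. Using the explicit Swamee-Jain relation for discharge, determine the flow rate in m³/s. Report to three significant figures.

Swamee-Jain (Type II): Q = -0.965·√(gD⁵h_f/L)·ln[ε/(3.7D) + √(3.17ν²L/(gD³h_f))]
√(gD⁵h_f/L) = √(9.81·0.440⁵·6.30/1830) = 0.02360
ε/(3.7D) = 6.14×10^-4; √(3.17ν²L/(gD³h_f)) = 7.93×10^-5
Q = -0.965·0.02360·ln(6.936×10^-4) = 0.1656 m³/s
Check: V = 1.09 m/s, Re = 2.01×10^5, f = 0.02523, h_f = 6.35 m ≈ 6.30 m ✓

Q ≈ 0.166 m³/s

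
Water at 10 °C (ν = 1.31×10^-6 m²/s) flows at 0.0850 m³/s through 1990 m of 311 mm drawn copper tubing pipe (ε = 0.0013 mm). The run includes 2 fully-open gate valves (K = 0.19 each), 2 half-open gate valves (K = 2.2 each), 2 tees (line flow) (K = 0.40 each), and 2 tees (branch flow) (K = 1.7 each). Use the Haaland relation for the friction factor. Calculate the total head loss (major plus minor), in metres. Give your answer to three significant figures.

V = 4Q/(πD²) = 1.119 m/s; V²/2g = 0.06381 m
Re = 2.66×10^5, ε/D = 4.18×10^-6 → f = 0.01471 (Haaland)
Major: h_f = f(L/D)·V²/2g = 0.01471·6399·0.06381 = 6.005 m
Minor: ΣK = 8.98; h_m = ΣK·V²/2g = 0.5731 m
Total H_L = 6.005 + 0.5731 = 6.578 m

H_L ≈ 6.58 m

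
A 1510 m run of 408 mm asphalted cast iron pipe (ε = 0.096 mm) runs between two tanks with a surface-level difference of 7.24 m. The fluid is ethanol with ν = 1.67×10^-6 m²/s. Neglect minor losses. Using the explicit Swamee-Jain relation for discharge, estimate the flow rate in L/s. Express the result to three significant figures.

Q ≈ 202 L/s

Swamee-Jain (Type II): Q = -0.965·√(gD⁵h_f/L)·ln[ε/(3.7D) + √(3.17ν²L/(gD³h_f))]
√(gD⁵h_f/L) = √(9.81·0.408⁵·7.24/1510) = 0.02306
ε/(3.7D) = 6.36×10^-5; √(3.17ν²L/(gD³h_f)) = 5.26×10^-5
Q = -0.965·0.02306·ln(1.162×10^-4) = 0.2016 m³/s
Check: V = 1.54 m/s, Re = 3.77×10^5, f = 0.01622, h_f = 7.28 m ≈ 7.24 m ✓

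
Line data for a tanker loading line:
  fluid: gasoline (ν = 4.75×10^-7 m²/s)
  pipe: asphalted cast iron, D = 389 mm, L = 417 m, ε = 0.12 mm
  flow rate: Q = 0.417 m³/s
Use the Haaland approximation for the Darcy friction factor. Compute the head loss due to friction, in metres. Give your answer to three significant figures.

V = 4Q/(πD²) = 4·0.417/(π·0.389²) = 3.509 m/s
Re = VD/ν = 3.509·0.389/4.75×10^-7 = 2.87×10^6 → turbulent
ε/D = 0.12/389 = 3.08×10^-4
Haaland: f = 0.01528
h_f = f(L/D)V²/(2g) = 0.01528·(417/0.389)·3.509²/(2·9.81) = 10.28 m

h_f ≈ 10.3 m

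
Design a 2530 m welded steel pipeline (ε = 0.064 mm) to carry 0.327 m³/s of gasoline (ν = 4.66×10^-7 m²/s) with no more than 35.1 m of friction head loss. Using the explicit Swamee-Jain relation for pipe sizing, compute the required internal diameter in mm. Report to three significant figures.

D ≈ 392 mm

Swamee-Jain (Type III): D = 0.66·[ε^1.25·(LQ²/(gh_f))^4.75 + ν·Q^9.4·(L/(gh_f))^5.2]^0.04
LQ²/(gh_f) = 0.7857; L/(gh_f) = 7.348
Term 1 = ε^1.25·(…)^4.75 = 1.82×10^-6; Term 2 = ν·Q^9.4·(…)^5.2 = 4.07×10^-7
D = 0.66·(1.82×10^-6 + 4.07×10^-7)^0.04 = 0.3921 m = 392 mm
Check: V = 2.71 m/s, Re = 2.28×10^6, f = 0.01378, h_f = 33.2 m ≈ 35.1 m ✓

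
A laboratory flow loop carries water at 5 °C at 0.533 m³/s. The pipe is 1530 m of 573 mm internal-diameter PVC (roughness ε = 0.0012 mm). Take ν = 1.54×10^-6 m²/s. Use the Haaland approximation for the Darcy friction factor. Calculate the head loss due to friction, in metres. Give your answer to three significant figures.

V = 4Q/(πD²) = 4·0.533/(π·0.573²) = 2.067 m/s
Re = VD/ν = 2.067·0.573/1.54×10^-6 = 7.69×10^5 → turbulent
ε/D = 0.0012/573 = 2.09×10^-6
Haaland: f = 0.01214
h_f = f(L/D)V²/(2g) = 0.01214·(1530/0.573)·2.067²/(2·9.81) = 7.060 m

h_f ≈ 7.06 m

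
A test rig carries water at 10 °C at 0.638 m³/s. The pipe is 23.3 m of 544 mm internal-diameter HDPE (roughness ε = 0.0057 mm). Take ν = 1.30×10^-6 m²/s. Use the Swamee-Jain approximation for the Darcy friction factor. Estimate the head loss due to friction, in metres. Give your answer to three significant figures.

h_f ≈ 0.191 m

V = 4Q/(πD²) = 4·0.638/(π·0.544²) = 2.745 m/s
Re = VD/ν = 2.745·0.544/1.30×10^-6 = 1.15×10^6 → turbulent
ε/D = 0.0057/544 = 1.05×10^-5
Swamee-Jain: f = 0.01162
h_f = f(L/D)V²/(2g) = 0.01162·(23.3/0.544)·2.745²/(2·9.81) = 0.1911 m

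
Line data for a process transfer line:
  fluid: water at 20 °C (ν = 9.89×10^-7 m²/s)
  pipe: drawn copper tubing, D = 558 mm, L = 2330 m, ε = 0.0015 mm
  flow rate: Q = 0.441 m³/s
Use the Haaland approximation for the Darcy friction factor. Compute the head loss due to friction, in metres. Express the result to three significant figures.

h_f ≈ 8.03 m

V = 4Q/(πD²) = 4·0.441/(π·0.558²) = 1.803 m/s
Re = VD/ν = 1.803·0.558/9.89×10^-7 = 1.02×10^6 → turbulent
ε/D = 0.0015/558 = 2.69×10^-6
Haaland: f = 0.01160
h_f = f(L/D)V²/(2g) = 0.01160·(2330/0.558)·1.803²/(2·9.81) = 8.026 m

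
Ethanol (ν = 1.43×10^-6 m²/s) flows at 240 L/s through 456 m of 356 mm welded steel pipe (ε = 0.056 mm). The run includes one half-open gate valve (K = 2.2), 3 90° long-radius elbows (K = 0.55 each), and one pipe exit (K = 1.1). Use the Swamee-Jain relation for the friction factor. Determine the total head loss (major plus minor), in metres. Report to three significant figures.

H_L ≈ 7.10 m

V = 4Q/(πD²) = 2.411 m/s; V²/2g = 0.2963 m
Re = 6.00×10^5, ε/D = 1.57×10^-4 → f = 0.01484 (Swamee-Jain)
Major: h_f = f(L/D)·V²/2g = 0.01484·1281·0.2963 = 5.633 m
Minor: ΣK = 4.95; h_m = ΣK·V²/2g = 1.467 m
Total H_L = 5.633 + 1.467 = 7.100 m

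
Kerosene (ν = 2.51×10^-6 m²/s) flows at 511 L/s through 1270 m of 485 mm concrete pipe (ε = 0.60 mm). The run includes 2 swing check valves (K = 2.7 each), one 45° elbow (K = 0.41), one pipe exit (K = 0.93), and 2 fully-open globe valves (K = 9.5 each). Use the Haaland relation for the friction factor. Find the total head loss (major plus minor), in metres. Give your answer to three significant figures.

V = 4Q/(πD²) = 2.766 m/s; V²/2g = 0.3899 m
Re = 5.34×10^5, ε/D = 0.00124 → f = 0.02116 (Haaland)
Major: h_f = f(L/D)·V²/2g = 0.02116·2619·0.3899 = 21.60 m
Minor: ΣK = 25.7; h_m = ΣK·V²/2g = 10.04 m
Total H_L = 21.60 + 10.04 = 31.64 m

H_L ≈ 31.6 m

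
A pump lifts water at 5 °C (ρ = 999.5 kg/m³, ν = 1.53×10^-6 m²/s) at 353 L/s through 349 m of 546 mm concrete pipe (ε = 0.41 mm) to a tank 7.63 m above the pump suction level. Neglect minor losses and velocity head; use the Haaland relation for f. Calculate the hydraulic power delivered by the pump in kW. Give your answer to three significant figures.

V = 4Q/(πD²) = 1.508 m/s; Re = 5.38×10^5; ε/D = 7.51×10^-4; f = 0.01897
h_f = f(L/D)V²/2g = 1.405 m
Total head H = z + h_f = 7.63 + 1.405 = 9.035 m
P_hyd = ρgQH = 999.5·9.81·0.353·9.035 = 31.27 kW

P_hyd ≈ 31.3 kW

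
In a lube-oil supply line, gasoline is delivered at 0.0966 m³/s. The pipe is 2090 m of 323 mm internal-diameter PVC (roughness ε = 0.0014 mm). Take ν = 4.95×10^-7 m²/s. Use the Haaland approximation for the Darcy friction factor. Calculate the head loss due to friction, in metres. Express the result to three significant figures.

V = 4Q/(πD²) = 4·0.0966/(π·0.323²) = 1.179 m/s
Re = VD/ν = 1.179·0.323/4.95×10^-7 = 7.69×10^5 → turbulent
ε/D = 0.0014/323 = 4.33×10^-6
Haaland: f = 0.01218
h_f = f(L/D)V²/(2g) = 0.01218·(2090/0.323)·1.179²/(2·9.81) = 5.581 m

h_f ≈ 5.58 m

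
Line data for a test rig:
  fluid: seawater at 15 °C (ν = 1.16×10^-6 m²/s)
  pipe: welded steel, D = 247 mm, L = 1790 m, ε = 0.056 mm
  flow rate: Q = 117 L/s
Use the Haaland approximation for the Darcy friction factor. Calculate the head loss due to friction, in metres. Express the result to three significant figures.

h_f ≈ 34.1 m

V = 4Q/(πD²) = 4·0.117/(π·0.247²) = 2.442 m/s
Re = VD/ν = 2.442·0.247/1.16×10^-6 = 5.20×10^5 → turbulent
ε/D = 0.056/247 = 2.27×10^-4
Haaland: f = 0.01549
h_f = f(L/D)V²/(2g) = 0.01549·(1790/0.247)·2.442²/(2·9.81) = 34.11 m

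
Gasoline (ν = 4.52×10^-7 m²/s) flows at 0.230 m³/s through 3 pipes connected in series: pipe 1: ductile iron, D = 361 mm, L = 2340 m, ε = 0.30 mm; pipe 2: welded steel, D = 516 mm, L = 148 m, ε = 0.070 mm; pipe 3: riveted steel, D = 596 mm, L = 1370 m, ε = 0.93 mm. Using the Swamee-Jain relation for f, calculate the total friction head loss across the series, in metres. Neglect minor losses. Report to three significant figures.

Pipe 1: V = 2.247 m/s, Re = 1.79×10^6, ε/D = 8.31×10^-4, f = 0.01904, h_1 = f(L/D)V²/2g = 31.77 m
Pipe 2: V = 1.100 m/s, Re = 1.26×10^6, ε/D = 1.36×10^-4, f = 0.01379, h_2 = f(L/D)V²/2g = 0.2439 m
Pipe 3: V = 0.8244 m/s, Re = 1.09×10^6, ε/D = 0.00156, f = 0.02223, h_3 = f(L/D)V²/2g = 1.770 m
Series → Q common, losses add: H = Σh = 33.78 m

H ≈ 33.8 m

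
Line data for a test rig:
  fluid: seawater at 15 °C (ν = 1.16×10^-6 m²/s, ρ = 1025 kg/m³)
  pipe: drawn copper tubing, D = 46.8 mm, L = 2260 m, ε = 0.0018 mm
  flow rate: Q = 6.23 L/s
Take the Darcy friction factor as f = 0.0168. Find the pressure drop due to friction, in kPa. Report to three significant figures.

V = 4Q/(πD²) = 4·0.00623/(π·0.0468²) = 3.622 m/s
h_f = f(L/D)V²/(2g) = 0.01680·(2260/0.0468)·3.622²/(2·9.81) = 542.4 m
Δp = ρg·h_f = 1025·9.81·542.4 = 5454 kPa

Δp ≈ 5450 kPa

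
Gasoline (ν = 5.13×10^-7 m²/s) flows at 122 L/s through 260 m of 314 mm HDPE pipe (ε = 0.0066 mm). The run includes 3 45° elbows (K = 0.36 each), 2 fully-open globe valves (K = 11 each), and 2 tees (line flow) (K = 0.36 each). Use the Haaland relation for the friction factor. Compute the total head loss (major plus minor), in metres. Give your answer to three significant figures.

V = 4Q/(πD²) = 1.575 m/s; V²/2g = 0.1265 m
Re = 9.64×10^5, ε/D = 2.10×10^-5 → f = 0.01204 (Haaland)
Major: h_f = f(L/D)·V²/2g = 0.01204·828.0·0.1265 = 1.262 m
Minor: ΣK = 23.8; h_m = ΣK·V²/2g = 3.011 m
Total H_L = 1.262 + 3.011 = 4.272 m

H_L ≈ 4.27 m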